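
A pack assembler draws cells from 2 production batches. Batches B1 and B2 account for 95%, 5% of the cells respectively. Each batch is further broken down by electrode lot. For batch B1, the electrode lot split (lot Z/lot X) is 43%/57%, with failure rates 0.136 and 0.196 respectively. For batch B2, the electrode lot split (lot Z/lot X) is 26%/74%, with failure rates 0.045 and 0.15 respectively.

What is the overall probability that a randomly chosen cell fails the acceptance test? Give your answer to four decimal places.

0.1678

P(F|B1) = 0.43·0.136 + 0.57·0.196 = 0.05848 + 0.11172 = 0.1702
P(F|B2) = 0.26·0.045 + 0.74·0.15 = 0.0117 + 0.111 = 0.1227
Then overall,
P(F) = 0.95·0.1702 + 0.05·0.1227
      = 0.16169 + 0.006135 = 0.167825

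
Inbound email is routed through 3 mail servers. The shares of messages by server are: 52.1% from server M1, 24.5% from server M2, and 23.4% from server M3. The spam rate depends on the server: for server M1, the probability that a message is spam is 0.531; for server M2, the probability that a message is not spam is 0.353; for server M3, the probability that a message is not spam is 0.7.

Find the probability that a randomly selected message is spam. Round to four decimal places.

P(S|M2) = 1 − 0.353 = 0.647.
P(S|M3) = 1 − 0.7 = 0.3.
P(S) = P(S|M1)·P(M1) + P(S|M2)·P(M2) + P(S|M3)·P(M3)
      = 0.531·0.521 + 0.647·0.245 + 0.3·0.234
      = 0.276651 + 0.158515 + 0.0702 = 0.505366

0.5054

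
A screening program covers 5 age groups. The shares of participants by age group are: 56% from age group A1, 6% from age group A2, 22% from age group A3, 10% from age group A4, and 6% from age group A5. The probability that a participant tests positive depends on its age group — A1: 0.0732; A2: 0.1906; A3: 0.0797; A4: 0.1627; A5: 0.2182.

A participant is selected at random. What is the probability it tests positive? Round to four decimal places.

P(T) = P(T|A1)·P(A1) + P(T|A2)·P(A2) + P(T|A3)·P(A3) + P(T|A4)·P(A4) + P(T|A5)·P(A5)
      = 0.0732·0.56 + 0.1906·0.06 + 0.0797·0.22 + 0.1627·0.1 + 0.2182·0.06
      = 0.040992 + 0.011436 + 0.017534 + 0.01627 + 0.013092 = 0.099324

P(T) ≈ 0.0993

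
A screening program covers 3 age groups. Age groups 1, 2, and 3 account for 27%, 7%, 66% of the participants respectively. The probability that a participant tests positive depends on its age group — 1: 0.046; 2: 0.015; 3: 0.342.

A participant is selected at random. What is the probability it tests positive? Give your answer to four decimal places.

P(T) = P(T|1)·P(1) + P(T|2)·P(2) + P(T|3)·P(3)
      = 0.046·0.27 + 0.015·0.07 + 0.342·0.66
      = 0.01242 + 0.00105 + 0.22572 = 0.23919

P(T) ≈ 0.2392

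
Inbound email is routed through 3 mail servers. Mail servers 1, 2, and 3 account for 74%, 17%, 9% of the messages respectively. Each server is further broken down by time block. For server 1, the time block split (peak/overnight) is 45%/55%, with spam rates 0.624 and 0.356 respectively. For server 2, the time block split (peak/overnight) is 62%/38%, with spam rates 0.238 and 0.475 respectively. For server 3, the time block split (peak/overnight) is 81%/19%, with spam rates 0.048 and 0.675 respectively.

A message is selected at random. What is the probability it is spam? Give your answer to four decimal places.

0.4235

P(S|1) = 0.45·0.624 + 0.55·0.356 = 0.2808 + 0.1958 = 0.4766
P(S|2) = 0.62·0.238 + 0.38·0.475 = 0.14756 + 0.1805 = 0.32806
P(S|3) = 0.81·0.048 + 0.19·0.675 = 0.03888 + 0.12825 = 0.16713
Then overall,
P(S) = 0.74·0.4766 + 0.17·0.32806 + 0.09·0.16713
      = 0.352684 + 0.0557702 + 0.0150417 = 0.4234959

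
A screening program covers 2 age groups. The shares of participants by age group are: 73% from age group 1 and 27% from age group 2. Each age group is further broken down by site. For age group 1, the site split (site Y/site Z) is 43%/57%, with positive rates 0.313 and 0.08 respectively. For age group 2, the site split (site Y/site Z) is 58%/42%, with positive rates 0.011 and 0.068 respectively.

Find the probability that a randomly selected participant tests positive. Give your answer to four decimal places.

0.1410

P(T|1) = 0.43·0.313 + 0.57·0.08 = 0.13459 + 0.0456 = 0.18019
P(T|2) = 0.58·0.011 + 0.42·0.068 = 0.00638 + 0.02856 = 0.03494
By total probability over the outer partition,
P(T) = 0.73·0.18019 + 0.27·0.03494
      = 0.1315387 + 0.0094338 = 0.1409725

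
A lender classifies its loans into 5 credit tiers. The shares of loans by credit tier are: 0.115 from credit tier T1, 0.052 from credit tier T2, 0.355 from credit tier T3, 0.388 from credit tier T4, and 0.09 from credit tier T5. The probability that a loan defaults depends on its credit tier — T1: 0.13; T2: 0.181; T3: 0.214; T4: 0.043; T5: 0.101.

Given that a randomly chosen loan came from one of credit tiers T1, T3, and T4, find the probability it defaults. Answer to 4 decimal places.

Let S = {T1, T3, T4}.
P(S) = 0.115 + 0.355 + 0.388 = 0.858.
P(D ∩ S) = 0.13·0.115 + 0.214·0.355 + 0.043·0.388 = 0.01495 + 0.07597 + 0.016684 = 0.107604.
P(D | S) = 0.107604 / 0.858 = 0.125413…

P(D|S) ≈ 0.1254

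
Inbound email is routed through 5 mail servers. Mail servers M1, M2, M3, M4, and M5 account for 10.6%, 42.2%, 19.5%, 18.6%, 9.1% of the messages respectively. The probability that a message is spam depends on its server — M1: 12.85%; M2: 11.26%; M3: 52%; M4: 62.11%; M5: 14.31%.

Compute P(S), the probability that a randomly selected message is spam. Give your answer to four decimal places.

Using total probability over the partition,
P(S) = P(S|M1)·P(M1) + P(S|M2)·P(M2) + P(S|M3)·P(M3) + P(S|M4)·P(M4) + P(S|M5)·P(M5)
      = 0.1285·0.106 + 0.1126·0.422 + 0.52·0.195 + 0.6211·0.186 + 0.1431·0.091
      = 0.013621 + 0.0475172 + 0.1014 + 0.1155246 + 0.0130221 = 0.2910849

0.2911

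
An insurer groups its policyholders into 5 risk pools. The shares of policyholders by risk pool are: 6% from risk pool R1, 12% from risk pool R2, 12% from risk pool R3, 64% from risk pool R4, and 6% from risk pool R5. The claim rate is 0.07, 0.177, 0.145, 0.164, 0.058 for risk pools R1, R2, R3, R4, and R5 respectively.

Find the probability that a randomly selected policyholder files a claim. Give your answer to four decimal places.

P(C) ≈ 0.1513

Summing over the partition,
P(C) = P(C|R1)·P(R1) + P(C|R2)·P(R2) + P(C|R3)·P(R3) + P(C|R4)·P(R4) + P(C|R5)·P(R5)
      = 0.07·0.06 + 0.177·0.12 + 0.145·0.12 + 0.164·0.64 + 0.058·0.06
      = 0.0042 + 0.02124 + 0.0174 + 0.10496 + 0.00348 = 0.15128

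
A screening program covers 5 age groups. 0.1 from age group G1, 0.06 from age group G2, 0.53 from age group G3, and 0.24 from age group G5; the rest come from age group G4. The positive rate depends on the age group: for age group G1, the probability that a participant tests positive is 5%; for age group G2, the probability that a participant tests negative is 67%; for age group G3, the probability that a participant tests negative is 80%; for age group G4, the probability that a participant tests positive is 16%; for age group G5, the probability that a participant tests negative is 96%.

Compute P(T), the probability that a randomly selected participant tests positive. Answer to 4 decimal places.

P(G4) = 1 − (0.1 + 0.06 + 0.53 + 0.24) = 0.07.
P(T|G2) = 1 − 0.67 = 0.33.
P(T|G3) = 1 − 0.8 = 0.2.
P(T|G5) = 1 − 0.96 = 0.04.
P(T) = P(T|G1)·P(G1) + P(T|G2)·P(G2) + P(T|G3)·P(G3) + P(T|G4)·P(G4) + P(T|G5)·P(G5)
      = 0.05·0.1 + 0.33·0.06 + 0.2·0.53 + 0.16·0.07 + 0.04·0.24
      = 0.005 + 0.0198 + 0.106 + 0.0112 + 0.0096 = 0.1516

0.1516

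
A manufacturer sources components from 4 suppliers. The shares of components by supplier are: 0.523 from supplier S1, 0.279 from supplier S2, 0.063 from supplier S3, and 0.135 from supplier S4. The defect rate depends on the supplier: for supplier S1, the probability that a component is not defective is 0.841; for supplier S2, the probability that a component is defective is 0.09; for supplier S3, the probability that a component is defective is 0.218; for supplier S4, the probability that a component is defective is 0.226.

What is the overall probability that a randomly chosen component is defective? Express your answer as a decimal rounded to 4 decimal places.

P(D) ≈ 0.1525

P(D|S1) = 1 − 0.841 = 0.159.
P(D) = P(D|S1)·P(S1) + P(D|S2)·P(S2) + P(D|S3)·P(S3) + P(D|S4)·P(S4)
      = 0.159·0.523 + 0.09·0.279 + 0.218·0.063 + 0.226·0.135
      = 0.083157 + 0.02511 + 0.013734 + 0.03051 = 0.152511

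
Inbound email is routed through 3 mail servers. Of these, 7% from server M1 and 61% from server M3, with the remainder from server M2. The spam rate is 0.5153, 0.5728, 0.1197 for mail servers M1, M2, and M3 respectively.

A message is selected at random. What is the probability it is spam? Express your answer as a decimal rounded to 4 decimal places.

P(S) ≈ 0.2924

P(M2) = 1 − (0.07 + 0.61) = 0.32.
P(S) = P(S|M1)·P(M1) + P(S|M2)·P(M2) + P(S|M3)·P(M3)
      = 0.5153·0.07 + 0.5728·0.32 + 0.1197·0.61
      = 0.036071 + 0.183296 + 0.073017 = 0.292384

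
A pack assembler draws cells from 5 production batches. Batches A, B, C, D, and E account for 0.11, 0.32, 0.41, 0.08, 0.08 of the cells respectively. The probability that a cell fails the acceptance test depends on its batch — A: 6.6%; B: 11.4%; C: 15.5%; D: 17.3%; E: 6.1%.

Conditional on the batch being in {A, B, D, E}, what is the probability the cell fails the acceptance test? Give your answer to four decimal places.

Let S = {A, B, D, E}.
P(S) = 0.11 + 0.32 + 0.08 + 0.08 = 0.59.
P(F ∩ S) = 0.066·0.11 + 0.114·0.32 + 0.173·0.08 + 0.061·0.08 = 0.00726 + 0.03648 + 0.01384 + 0.00488 = 0.06246.
P(F | S) = 0.06246 / 0.59 = 0.105864…

0.1059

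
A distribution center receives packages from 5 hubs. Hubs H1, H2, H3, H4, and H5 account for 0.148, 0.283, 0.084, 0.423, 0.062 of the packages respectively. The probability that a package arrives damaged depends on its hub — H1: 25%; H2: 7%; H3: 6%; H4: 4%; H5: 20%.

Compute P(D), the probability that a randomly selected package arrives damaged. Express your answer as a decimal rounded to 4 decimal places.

P(D) ≈ 0.0912

P(D) = P(D|H1)·P(H1) + P(D|H2)·P(H2) + P(D|H3)·P(H3) + P(D|H4)·P(H4) + P(D|H5)·P(H5)
      = 0.25·0.148 + 0.07·0.283 + 0.06·0.084 + 0.04·0.423 + 0.2·0.062
      = 0.037 + 0.01981 + 0.00504 + 0.01692 + 0.0124 = 0.09117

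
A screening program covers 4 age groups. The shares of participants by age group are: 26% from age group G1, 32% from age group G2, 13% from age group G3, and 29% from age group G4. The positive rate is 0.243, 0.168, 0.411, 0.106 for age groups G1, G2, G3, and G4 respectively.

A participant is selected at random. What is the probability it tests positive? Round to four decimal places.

P(T) = P(T|G1)·P(G1) + P(T|G2)·P(G2) + P(T|G3)·P(G3) + P(T|G4)·P(G4)
      = 0.243·0.26 + 0.168·0.32 + 0.411·0.13 + 0.106·0.29
      = 0.06318 + 0.05376 + 0.05343 + 0.03074 = 0.20111

0.2011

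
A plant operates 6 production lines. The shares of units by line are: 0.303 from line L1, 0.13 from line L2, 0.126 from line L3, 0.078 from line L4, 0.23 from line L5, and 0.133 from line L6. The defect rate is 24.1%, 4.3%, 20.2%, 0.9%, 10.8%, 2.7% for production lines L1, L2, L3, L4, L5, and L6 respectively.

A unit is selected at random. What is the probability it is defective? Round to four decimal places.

0.1332

By the law of total probability,
P(D) = P(D|L1)·P(L1) + P(D|L2)·P(L2) + P(D|L3)·P(L3) + P(D|L4)·P(L4) + P(D|L5)·P(L5) + P(D|L6)·P(L6)
      = 0.241·0.303 + 0.043·0.13 + 0.202·0.126 + 0.009·0.078 + 0.108·0.23 + 0.027·0.133
      = 0.073023 + 0.00559 + 0.025452 + 0.000702 + 0.02484 + 0.003591 = 0.133198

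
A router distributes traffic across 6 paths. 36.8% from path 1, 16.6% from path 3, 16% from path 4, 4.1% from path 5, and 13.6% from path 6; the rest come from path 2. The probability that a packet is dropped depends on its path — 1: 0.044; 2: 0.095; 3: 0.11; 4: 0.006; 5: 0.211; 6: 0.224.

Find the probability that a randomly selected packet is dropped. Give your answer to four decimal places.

P(2) = 1 − (0.368 + 0.166 + 0.16 + 0.041 + 0.136) = 0.129.
P(L) = P(L|1)·P(1) + P(L|2)·P(2) + P(L|3)·P(3) + P(L|4)·P(4) + P(L|5)·P(5) + P(L|6)·P(6)
      = 0.044·0.368 + 0.095·0.129 + 0.11·0.166 + 0.006·0.16 + 0.211·0.041 + 0.224·0.136
      = 0.016192 + 0.012255 + 0.01826 + 0.00096 + 0.008651 + 0.030464 = 0.086782

P(L) ≈ 0.0868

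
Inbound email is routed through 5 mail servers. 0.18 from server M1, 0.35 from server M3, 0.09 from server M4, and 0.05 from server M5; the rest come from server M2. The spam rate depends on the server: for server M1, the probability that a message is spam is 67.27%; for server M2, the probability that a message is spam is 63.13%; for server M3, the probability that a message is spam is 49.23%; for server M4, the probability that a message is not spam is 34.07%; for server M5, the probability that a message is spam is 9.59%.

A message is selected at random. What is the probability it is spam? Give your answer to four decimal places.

P(S) ≈ 0.5659

P(M2) = 1 − (0.18 + 0.35 + 0.09 + 0.05) = 0.33.
P(S|M4) = 1 − 0.3407 = 0.6593.
Summing over the partition,
P(S) = P(S|M1)·P(M1) + P(S|M2)·P(M2) + P(S|M3)·P(M3) + P(S|M4)·P(M4) + P(S|M5)·P(M5)
      = 0.6727·0.18 + 0.6313·0.33 + 0.4923·0.35 + 0.6593·0.09 + 0.0959·0.05
      = 0.121086 + 0.208329 + 0.172305 + 0.059337 + 0.004795 = 0.565852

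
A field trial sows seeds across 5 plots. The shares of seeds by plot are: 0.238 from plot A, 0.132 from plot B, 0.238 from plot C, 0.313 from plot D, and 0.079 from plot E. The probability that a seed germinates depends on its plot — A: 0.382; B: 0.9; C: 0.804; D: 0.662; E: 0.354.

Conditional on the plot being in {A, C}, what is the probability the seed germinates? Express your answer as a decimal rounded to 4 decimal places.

Let S = {A, C}.
P(S) = 0.238 + 0.238 = 0.476.
P(G ∩ S) = 0.382·0.238 + 0.804·0.238 = 0.090916 + 0.191352 = 0.282268.
P(G | S) = 0.282268 / 0.476 = 0.593000…

P(G|S) ≈ 0.5930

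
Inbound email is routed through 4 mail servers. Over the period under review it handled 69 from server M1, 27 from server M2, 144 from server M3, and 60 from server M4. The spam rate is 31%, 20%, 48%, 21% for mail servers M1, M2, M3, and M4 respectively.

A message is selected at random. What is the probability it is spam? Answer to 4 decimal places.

0.3617

Total: 69 + 27 + 144 + 60 = 300.
P(M1) = 69/300 = 0.23. P(M2) = 27/300 = 0.09. P(M3) = 144/300 = 0.48. P(M4) = 60/300 = 0.2.
P(S) = P(S|M1)·P(M1) + P(S|M2)·P(M2) + P(S|M3)·P(M3) + P(S|M4)·P(M4)
      = 0.31·0.23 + 0.2·0.09 + 0.48·0.48 + 0.21·0.2
      = 0.0713 + 0.018 + 0.2304 + 0.042 = 0.3617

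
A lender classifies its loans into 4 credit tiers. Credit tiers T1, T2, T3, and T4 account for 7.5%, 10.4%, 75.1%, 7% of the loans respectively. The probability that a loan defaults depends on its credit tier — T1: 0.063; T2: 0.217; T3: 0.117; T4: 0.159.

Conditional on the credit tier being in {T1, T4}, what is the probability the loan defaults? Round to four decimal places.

0.1093

Let S = {T1, T4}.
P(S) = 0.075 + 0.07 = 0.145.
P(D ∩ S) = 0.063·0.075 + 0.159·0.07 = 0.004725 + 0.01113 = 0.015855.
P(D | S) = 0.015855 / 0.145 = 0.109345…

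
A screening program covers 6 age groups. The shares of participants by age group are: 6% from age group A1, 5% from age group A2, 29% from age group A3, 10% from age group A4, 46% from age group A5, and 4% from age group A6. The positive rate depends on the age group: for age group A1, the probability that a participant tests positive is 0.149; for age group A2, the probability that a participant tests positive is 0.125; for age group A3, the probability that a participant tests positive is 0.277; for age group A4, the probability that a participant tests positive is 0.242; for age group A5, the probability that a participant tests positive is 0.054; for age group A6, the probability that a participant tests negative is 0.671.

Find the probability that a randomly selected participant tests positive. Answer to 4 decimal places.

P(T|A6) = 1 − 0.671 = 0.329.
P(T) = P(T|A1)·P(A1) + P(T|A2)·P(A2) + P(T|A3)·P(A3) + P(T|A4)·P(A4) + P(T|A5)·P(A5) + P(T|A6)·P(A6)
      = 0.149·0.06 + 0.125·0.05 + 0.277·0.29 + 0.242·0.1 + 0.054·0.46 + 0.329·0.04
      = 0.00894 + 0.00625 + 0.08033 + 0.0242 + 0.02484 + 0.01316 = 0.15772

0.1577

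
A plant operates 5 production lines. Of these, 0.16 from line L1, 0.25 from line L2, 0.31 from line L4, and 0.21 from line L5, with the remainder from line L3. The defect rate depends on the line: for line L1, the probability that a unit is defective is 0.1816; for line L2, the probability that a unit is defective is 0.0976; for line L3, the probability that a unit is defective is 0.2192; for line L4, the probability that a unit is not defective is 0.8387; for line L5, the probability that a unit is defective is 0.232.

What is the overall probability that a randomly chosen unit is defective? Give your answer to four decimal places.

P(L3) = 1 − (0.16 + 0.25 + 0.31 + 0.21) = 0.07.
P(D|L4) = 1 − 0.8387 = 0.1613.
P(D) = P(D|L1)·P(L1) + P(D|L2)·P(L2) + P(D|L3)·P(L3) + P(D|L4)·P(L4) + P(D|L5)·P(L5)
      = 0.1816·0.16 + 0.0976·0.25 + 0.2192·0.07 + 0.1613·0.31 + 0.232·0.21
      = 0.029056 + 0.0244 + 0.015344 + 0.050003 + 0.04872 = 0.167523

0.1675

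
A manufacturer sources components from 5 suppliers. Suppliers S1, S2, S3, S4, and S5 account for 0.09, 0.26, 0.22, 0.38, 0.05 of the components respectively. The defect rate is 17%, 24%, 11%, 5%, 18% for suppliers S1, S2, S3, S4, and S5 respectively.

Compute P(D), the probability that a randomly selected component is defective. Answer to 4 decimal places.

P(D) = P(D|S1)·P(S1) + P(D|S2)·P(S2) + P(D|S3)·P(S3) + P(D|S4)·P(S4) + P(D|S5)·P(S5)
      = 0.17·0.09 + 0.24·0.26 + 0.11·0.22 + 0.05·0.38 + 0.18·0.05
      = 0.0153 + 0.0624 + 0.0242 + 0.019 + 0.009 = 0.1299

0.1299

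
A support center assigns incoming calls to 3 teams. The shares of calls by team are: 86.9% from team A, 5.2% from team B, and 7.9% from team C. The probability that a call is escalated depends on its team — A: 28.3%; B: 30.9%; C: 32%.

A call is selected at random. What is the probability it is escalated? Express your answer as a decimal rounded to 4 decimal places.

P(E) = P(E|A)·P(A) + P(E|B)·P(B) + P(E|C)·P(C)
      = 0.283·0.869 + 0.309·0.052 + 0.32·0.079
      = 0.245927 + 0.016068 + 0.02528 = 0.287275

P(E) ≈ 0.2873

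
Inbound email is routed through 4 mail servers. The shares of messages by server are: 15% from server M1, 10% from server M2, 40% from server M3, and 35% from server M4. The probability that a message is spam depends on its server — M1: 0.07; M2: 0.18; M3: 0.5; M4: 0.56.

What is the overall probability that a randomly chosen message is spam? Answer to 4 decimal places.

P(S) = P(S|M1)·P(M1) + P(S|M2)·P(M2) + P(S|M3)·P(M3) + P(S|M4)·P(M4)
      = 0.07·0.15 + 0.18·0.1 + 0.5·0.4 + 0.56·0.35
      = 0.0105 + 0.018 + 0.2 + 0.196 = 0.4245

0.4245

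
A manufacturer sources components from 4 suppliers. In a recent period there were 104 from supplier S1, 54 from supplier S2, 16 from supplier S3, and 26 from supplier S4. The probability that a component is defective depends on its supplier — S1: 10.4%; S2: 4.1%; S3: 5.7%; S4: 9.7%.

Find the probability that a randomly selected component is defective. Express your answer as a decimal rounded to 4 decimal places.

P(D) ≈ 0.0823

Total: 104 + 54 + 16 + 26 = 200.
P(S1) = 104/200 = 0.52. P(S2) = 54/200 = 0.27. P(S3) = 16/200 = 0.08. P(S4) = 26/200 = 0.13.
Summing over the partition,
P(D) = P(D|S1)·P(S1) + P(D|S2)·P(S2) + P(D|S3)·P(S3) + P(D|S4)·P(S4)
      = 0.104·0.52 + 0.041·0.27 + 0.057·0.08 + 0.097·0.13
      = 0.05408 + 0.01107 + 0.00456 + 0.01261 = 0.08232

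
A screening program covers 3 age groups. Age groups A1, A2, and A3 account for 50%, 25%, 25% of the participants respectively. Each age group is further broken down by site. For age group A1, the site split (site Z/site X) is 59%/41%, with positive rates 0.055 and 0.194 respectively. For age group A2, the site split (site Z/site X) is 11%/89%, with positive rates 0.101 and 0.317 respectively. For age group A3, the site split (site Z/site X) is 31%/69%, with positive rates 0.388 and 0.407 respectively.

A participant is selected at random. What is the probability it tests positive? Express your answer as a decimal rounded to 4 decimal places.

P(T) ≈ 0.2296

P(T|A1) = 0.59·0.055 + 0.41·0.194 = 0.03245 + 0.07954 = 0.11199
P(T|A2) = 0.11·0.101 + 0.89·0.317 = 0.01111 + 0.28213 = 0.29324
P(T|A3) = 0.31·0.388 + 0.69·0.407 = 0.12028 + 0.28083 = 0.40111
Then overall,
P(T) = 0.5·0.11199 + 0.25·0.29324 + 0.25·0.40111
      = 0.055995 + 0.07331 + 0.1002775 = 0.2295825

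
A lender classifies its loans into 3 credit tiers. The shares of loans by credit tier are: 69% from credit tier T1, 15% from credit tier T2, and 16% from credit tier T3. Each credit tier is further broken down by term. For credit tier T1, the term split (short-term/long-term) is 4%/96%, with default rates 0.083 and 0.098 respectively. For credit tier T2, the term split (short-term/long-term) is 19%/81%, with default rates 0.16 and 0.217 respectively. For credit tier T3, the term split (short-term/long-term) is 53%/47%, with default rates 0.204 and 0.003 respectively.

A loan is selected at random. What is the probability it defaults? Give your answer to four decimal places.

P(D) ≈ 0.1157

P(D|T1) = 0.04·0.083 + 0.96·0.098 = 0.00332 + 0.09408 = 0.0974
P(D|T2) = 0.19·0.16 + 0.81·0.217 = 0.0304 + 0.17577 = 0.20617
P(D|T3) = 0.53·0.204 + 0.47·0.003 = 0.10812 + 0.00141 = 0.10953
Then overall,
P(D) = 0.69·0.0974 + 0.15·0.20617 + 0.16·0.10953
      = 0.067206 + 0.0309255 + 0.0175248 = 0.1156563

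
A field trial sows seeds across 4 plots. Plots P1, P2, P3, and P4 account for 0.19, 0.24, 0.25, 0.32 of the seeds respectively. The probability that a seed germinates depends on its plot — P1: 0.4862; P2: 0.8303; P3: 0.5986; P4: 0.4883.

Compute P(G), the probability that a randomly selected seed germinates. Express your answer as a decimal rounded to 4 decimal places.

Using total probability over the partition,
P(G) = P(G|P1)·P(P1) + P(G|P2)·P(P2) + P(G|P3)·P(P3) + P(G|P4)·P(P4)
      = 0.4862·0.19 + 0.8303·0.24 + 0.5986·0.25 + 0.4883·0.32
      = 0.092378 + 0.199272 + 0.14965 + 0.156256 = 0.597556

0.5976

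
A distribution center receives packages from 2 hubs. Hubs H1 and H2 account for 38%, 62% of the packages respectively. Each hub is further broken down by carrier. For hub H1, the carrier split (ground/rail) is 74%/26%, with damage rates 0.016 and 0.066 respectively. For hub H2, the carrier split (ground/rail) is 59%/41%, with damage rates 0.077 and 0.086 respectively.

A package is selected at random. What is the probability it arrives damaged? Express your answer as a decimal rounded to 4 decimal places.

0.0610

P(D|H1) = 0.74·0.016 + 0.26·0.066 = 0.01184 + 0.01716 = 0.029
P(D|H2) = 0.59·0.077 + 0.41·0.086 = 0.04543 + 0.03526 = 0.08069
By total probability over the outer partition,
P(D) = 0.38·0.029 + 0.62·0.08069
      = 0.01102 + 0.0500278 = 0.0610478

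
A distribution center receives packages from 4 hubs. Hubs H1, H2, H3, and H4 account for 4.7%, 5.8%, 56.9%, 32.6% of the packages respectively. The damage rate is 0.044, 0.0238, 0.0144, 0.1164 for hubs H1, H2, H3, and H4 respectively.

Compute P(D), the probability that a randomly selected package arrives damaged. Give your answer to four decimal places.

0.0496

Summing over the partition,
P(D) = P(D|H1)·P(H1) + P(D|H2)·P(H2) + P(D|H3)·P(H3) + P(D|H4)·P(H4)
      = 0.044·0.047 + 0.0238·0.058 + 0.0144·0.569 + 0.1164·0.326
      = 0.002068 + 0.0013804 + 0.0081936 + 0.0379464 = 0.0495884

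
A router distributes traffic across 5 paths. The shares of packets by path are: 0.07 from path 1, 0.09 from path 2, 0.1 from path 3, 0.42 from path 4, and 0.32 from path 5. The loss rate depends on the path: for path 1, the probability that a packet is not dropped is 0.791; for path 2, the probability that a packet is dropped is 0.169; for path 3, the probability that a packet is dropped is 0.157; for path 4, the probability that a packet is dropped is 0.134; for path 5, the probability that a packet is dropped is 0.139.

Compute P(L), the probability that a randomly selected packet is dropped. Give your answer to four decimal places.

P(L|1) = 1 − 0.791 = 0.209.
P(L) = P(L|1)·P(1) + P(L|2)·P(2) + P(L|3)·P(3) + P(L|4)·P(4) + P(L|5)·P(5)
      = 0.209·0.07 + 0.169·0.09 + 0.157·0.1 + 0.134·0.42 + 0.139·0.32
      = 0.01463 + 0.01521 + 0.0157 + 0.05628 + 0.04448 = 0.1463

P(L) ≈ 0.1463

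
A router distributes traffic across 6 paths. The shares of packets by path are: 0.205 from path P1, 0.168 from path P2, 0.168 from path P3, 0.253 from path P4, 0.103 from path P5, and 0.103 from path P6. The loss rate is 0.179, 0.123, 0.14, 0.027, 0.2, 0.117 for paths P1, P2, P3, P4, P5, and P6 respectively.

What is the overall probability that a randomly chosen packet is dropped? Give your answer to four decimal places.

0.1204

By the law of total probability,
P(L) = P(L|P1)·P(P1) + P(L|P2)·P(P2) + P(L|P3)·P(P3) + P(L|P4)·P(P4) + P(L|P5)·P(P5) + P(L|P6)·P(P6)
      = 0.179·0.205 + 0.123·0.168 + 0.14·0.168 + 0.027·0.253 + 0.2·0.103 + 0.117·0.103
      = 0.036695 + 0.020664 + 0.02352 + 0.006831 + 0.0206 + 0.012051 = 0.120361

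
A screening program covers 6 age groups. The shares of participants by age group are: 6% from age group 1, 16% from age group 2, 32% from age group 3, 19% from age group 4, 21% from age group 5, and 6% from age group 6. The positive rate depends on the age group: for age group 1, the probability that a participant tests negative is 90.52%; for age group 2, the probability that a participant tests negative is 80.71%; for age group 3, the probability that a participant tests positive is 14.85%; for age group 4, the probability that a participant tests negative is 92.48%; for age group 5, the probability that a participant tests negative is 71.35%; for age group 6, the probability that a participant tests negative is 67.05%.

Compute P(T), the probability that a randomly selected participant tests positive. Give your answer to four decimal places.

0.1783

P(T|1) = 1 − 0.9052 = 0.0948.
P(T|2) = 1 − 0.8071 = 0.1929.
P(T|4) = 1 − 0.9248 = 0.0752.
P(T|5) = 1 − 0.7135 = 0.2865.
P(T|6) = 1 − 0.6705 = 0.3295.
P(T) = P(T|1)·P(1) + P(T|2)·P(2) + P(T|3)·P(3) + P(T|4)·P(4) + P(T|5)·P(5) + P(T|6)·P(6)
      = 0.0948·0.06 + 0.1929·0.16 + 0.1485·0.32 + 0.0752·0.19 + 0.2865·0.21 + 0.3295·0.06
      = 0.005688 + 0.030864 + 0.04752 + 0.014288 + 0.060165 + 0.01977 = 0.178295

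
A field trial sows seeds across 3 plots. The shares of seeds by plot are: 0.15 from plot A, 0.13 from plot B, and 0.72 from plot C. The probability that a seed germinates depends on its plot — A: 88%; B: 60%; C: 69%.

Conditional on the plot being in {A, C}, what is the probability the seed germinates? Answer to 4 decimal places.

Let S = {A, C}.
P(S) = 0.15 + 0.72 = 0.87.
P(G ∩ S) = 0.88·0.15 + 0.69·0.72 = 0.132 + 0.4968 = 0.6288.
P(G | S) = 0.6288 / 0.87 = 0.722759…

0.7228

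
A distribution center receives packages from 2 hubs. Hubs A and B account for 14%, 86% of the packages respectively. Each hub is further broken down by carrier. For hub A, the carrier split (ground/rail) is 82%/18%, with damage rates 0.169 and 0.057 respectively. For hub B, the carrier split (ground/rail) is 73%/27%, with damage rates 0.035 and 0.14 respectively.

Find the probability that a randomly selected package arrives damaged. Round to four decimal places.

P(D) ≈ 0.0753

P(D|A) = 0.82·0.169 + 0.18·0.057 = 0.13858 + 0.01026 = 0.14884
P(D|B) = 0.73·0.035 + 0.27·0.14 = 0.02555 + 0.0378 = 0.06335
Then overall,
P(D) = 0.14·0.14884 + 0.86·0.06335
      = 0.0208376 + 0.054481 = 0.0753186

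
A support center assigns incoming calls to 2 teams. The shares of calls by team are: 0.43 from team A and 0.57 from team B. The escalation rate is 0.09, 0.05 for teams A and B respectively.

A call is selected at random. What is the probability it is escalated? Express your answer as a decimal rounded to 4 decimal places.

0.0672

P(E) = P(E|A)·P(A) + P(E|B)·P(B)
      = 0.09·0.43 + 0.05·0.57
      = 0.0387 + 0.0285 = 0.0672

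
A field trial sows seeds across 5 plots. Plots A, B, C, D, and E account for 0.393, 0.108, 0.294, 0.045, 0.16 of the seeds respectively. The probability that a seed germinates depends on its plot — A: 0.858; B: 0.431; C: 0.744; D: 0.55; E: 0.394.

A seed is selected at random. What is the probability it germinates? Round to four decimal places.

Summing over the partition,
P(G) = P(G|A)·P(A) + P(G|B)·P(B) + P(G|C)·P(C) + P(G|D)·P(D) + P(G|E)·P(E)
      = 0.858·0.393 + 0.431·0.108 + 0.744·0.294 + 0.55·0.045 + 0.394·0.16
      = 0.337194 + 0.046548 + 0.218736 + 0.02475 + 0.06304 = 0.690268

0.6903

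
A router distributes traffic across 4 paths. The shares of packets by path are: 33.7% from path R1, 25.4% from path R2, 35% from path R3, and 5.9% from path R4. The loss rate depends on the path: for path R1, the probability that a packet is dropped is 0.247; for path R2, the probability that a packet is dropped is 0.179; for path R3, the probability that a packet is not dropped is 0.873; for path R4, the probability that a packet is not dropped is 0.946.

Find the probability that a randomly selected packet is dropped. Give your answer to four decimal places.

P(L|R3) = 1 − 0.873 = 0.127.
P(L|R4) = 1 − 0.946 = 0.054.
P(L) = P(L|R1)·P(R1) + P(L|R2)·P(R2) + P(L|R3)·P(R3) + P(L|R4)·P(R4)
      = 0.247·0.337 + 0.179·0.254 + 0.127·0.35 + 0.054·0.059
      = 0.083239 + 0.045466 + 0.04445 + 0.003186 = 0.176341

P(L) ≈ 0.1763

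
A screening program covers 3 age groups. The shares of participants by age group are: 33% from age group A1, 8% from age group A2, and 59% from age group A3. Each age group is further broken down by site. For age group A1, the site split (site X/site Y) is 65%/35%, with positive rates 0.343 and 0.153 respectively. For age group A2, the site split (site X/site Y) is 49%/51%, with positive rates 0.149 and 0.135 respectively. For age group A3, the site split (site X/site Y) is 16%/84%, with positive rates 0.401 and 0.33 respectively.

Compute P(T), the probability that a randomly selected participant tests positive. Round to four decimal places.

0.3040

P(T|A1) = 0.65·0.343 + 0.35·0.153 = 0.22295 + 0.05355 = 0.2765
P(T|A2) = 0.49·0.149 + 0.51·0.135 = 0.07301 + 0.06885 = 0.14186
P(T|A3) = 0.16·0.401 + 0.84·0.33 = 0.06416 + 0.2772 = 0.34136
Then overall,
P(T) = 0.33·0.2765 + 0.08·0.14186 + 0.59·0.34136
      = 0.091245 + 0.0113488 + 0.2014024 = 0.3039962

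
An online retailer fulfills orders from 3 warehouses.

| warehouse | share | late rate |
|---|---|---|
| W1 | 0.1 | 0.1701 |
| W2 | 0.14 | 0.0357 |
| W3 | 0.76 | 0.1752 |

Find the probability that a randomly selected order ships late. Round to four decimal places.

0.1552

P(L) = P(L|W1)·P(W1) + P(L|W2)·P(W2) + P(L|W3)·P(W3)
      = 0.1701·0.1 + 0.0357·0.14 + 0.1752·0.76
      = 0.01701 + 0.004998 + 0.133152 = 0.15516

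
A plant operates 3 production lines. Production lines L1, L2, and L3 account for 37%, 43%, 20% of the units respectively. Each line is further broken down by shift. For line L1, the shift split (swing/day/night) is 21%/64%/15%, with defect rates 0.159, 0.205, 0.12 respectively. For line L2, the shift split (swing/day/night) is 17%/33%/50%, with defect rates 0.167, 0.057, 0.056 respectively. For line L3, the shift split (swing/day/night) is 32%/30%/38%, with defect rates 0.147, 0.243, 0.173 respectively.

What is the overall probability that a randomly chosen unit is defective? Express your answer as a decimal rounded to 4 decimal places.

P(D) ≈ 0.1370

P(D|L1) = 0.21·0.159 + 0.64·0.205 + 0.15·0.12 = 0.03339 + 0.1312 + 0.018 = 0.18259
P(D|L2) = 0.17·0.167 + 0.33·0.057 + 0.5·0.056 = 0.02839 + 0.01881 + 0.028 = 0.0752
P(D|L3) = 0.32·0.147 + 0.3·0.243 + 0.38·0.173 = 0.04704 + 0.0729 + 0.06574 = 0.18568
By total probability over the outer partition,
P(D) = 0.37·0.18259 + 0.43·0.0752 + 0.2·0.18568
      = 0.0675583 + 0.032336 + 0.037136 = 0.1370303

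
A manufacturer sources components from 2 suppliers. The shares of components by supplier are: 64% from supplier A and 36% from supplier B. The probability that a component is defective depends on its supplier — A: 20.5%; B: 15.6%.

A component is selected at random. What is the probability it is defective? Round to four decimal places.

P(D) ≈ 0.1874

Using total probability over the partition,
P(D) = P(D|A)·P(A) + P(D|B)·P(B)
      = 0.205·0.64 + 0.156·0.36
      = 0.1312 + 0.05616 = 0.18736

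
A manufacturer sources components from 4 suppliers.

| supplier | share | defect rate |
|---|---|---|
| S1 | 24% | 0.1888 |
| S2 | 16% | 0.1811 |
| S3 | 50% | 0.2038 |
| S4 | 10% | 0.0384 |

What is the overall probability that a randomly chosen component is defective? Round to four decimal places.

P(D) = P(D|S1)·P(S1) + P(D|S2)·P(S2) + P(D|S3)·P(S3) + P(D|S4)·P(S4)
      = 0.1888·0.24 + 0.1811·0.16 + 0.2038·0.5 + 0.0384·0.1
      = 0.045312 + 0.028976 + 0.1019 + 0.00384 = 0.180028

P(D) ≈ 0.1800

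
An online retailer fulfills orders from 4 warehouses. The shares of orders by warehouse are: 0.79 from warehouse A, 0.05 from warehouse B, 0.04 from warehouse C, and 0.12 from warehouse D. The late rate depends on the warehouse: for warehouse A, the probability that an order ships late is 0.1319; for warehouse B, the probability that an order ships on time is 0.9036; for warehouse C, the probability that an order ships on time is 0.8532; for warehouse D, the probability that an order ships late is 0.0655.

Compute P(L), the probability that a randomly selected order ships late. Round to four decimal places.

P(L|B) = 1 − 0.9036 = 0.0964.
P(L|C) = 1 − 0.8532 = 0.1468.
P(L) = P(L|A)·P(A) + P(L|B)·P(B) + P(L|C)·P(C) + P(L|D)·P(D)
      = 0.1319·0.79 + 0.0964·0.05 + 0.1468·0.04 + 0.0655·0.12
      = 0.104201 + 0.00482 + 0.005872 + 0.00786 = 0.122753

0.1228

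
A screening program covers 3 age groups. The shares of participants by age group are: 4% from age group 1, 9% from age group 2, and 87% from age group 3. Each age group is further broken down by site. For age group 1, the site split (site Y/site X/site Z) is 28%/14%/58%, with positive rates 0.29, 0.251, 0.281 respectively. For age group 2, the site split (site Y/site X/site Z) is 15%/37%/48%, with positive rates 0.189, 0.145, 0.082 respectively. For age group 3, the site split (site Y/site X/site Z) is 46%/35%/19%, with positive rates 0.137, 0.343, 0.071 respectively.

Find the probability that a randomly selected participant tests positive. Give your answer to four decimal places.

P(T) ≈ 0.1931

P(T|1) = 0.28·0.29 + 0.14·0.251 + 0.58·0.281 = 0.0812 + 0.03514 + 0.16298 = 0.27932
P(T|2) = 0.15·0.189 + 0.37·0.145 + 0.48·0.082 = 0.02835 + 0.05365 + 0.03936 = 0.12136
P(T|3) = 0.46·0.137 + 0.35·0.343 + 0.19·0.071 = 0.06302 + 0.12005 + 0.01349 = 0.19656
Then overall,
P(T) = 0.04·0.27932 + 0.09·0.12136 + 0.87·0.19656
      = 0.0111728 + 0.0109224 + 0.1710072 = 0.1931024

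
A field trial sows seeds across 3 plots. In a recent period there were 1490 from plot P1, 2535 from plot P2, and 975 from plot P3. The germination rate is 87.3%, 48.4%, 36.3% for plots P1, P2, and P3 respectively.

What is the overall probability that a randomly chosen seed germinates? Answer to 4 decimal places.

P(G) ≈ 0.5763

Total: 1490 + 2535 + 975 = 5000.
P(P1) = 1490/5000 = 0.298. P(P2) = 2535/5000 = 0.507. P(P3) = 975/5000 = 0.195.
P(G) = P(G|P1)·P(P1) + P(G|P2)·P(P2) + P(G|P3)·P(P3)
      = 0.873·0.298 + 0.484·0.507 + 0.363·0.195
      = 0.260154 + 0.245388 + 0.070785 = 0.576327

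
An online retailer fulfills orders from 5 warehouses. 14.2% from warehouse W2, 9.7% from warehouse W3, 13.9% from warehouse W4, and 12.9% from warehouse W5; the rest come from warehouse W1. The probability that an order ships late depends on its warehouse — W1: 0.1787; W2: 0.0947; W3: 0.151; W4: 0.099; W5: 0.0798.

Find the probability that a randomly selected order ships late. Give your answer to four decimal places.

0.1402

P(W1) = 1 − (0.142 + 0.097 + 0.139 + 0.129) = 0.493.
Using total probability over the partition,
P(L) = P(L|W1)·P(W1) + P(L|W2)·P(W2) + P(L|W3)·P(W3) + P(L|W4)·P(W4) + P(L|W5)·P(W5)
      = 0.1787·0.493 + 0.0947·0.142 + 0.151·0.097 + 0.099·0.139 + 0.0798·0.129
      = 0.0880991 + 0.0134474 + 0.014647 + 0.013761 + 0.0102942 = 0.1402487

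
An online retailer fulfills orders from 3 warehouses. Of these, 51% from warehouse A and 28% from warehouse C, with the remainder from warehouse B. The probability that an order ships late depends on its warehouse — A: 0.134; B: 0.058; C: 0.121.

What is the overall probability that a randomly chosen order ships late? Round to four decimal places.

P(B) = 1 − (0.51 + 0.28) = 0.21.
P(L) = P(L|A)·P(A) + P(L|B)·P(B) + P(L|C)·P(C)
      = 0.134·0.51 + 0.058·0.21 + 0.121·0.28
      = 0.06834 + 0.01218 + 0.03388 = 0.1144

0.1144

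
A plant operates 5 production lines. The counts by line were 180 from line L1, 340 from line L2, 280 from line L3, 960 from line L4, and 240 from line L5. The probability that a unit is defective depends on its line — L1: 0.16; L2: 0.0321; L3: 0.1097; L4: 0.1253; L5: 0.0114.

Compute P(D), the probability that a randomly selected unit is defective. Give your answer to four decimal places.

0.0967

Total: 180 + 340 + 280 + 960 + 240 = 2000.
P(L1) = 180/2000 = 0.09. P(L2) = 340/2000 = 0.17. P(L3) = 280/2000 = 0.14. P(L4) = 960/2000 = 0.48. P(L5) = 240/2000 = 0.12.
By the law of total probability,
P(D) = P(D|L1)·P(L1) + P(D|L2)·P(L2) + P(D|L3)·P(L3) + P(D|L4)·P(L4) + P(D|L5)·P(L5)
      = 0.16·0.09 + 0.0321·0.17 + 0.1097·0.14 + 0.1253·0.48 + 0.0114·0.12
      = 0.0144 + 0.005457 + 0.015358 + 0.060144 + 0.001368 = 0.096727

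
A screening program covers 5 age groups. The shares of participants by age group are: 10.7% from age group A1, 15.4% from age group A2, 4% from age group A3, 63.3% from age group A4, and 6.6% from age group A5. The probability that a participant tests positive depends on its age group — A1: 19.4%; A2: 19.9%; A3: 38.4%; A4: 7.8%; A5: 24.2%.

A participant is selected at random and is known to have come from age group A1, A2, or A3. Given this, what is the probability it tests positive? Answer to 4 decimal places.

0.2218

Let S = {A1, A2, A3}.
P(S) = 0.107 + 0.154 + 0.04 = 0.301.
P(T ∩ S) = 0.194·0.107 + 0.199·0.154 + 0.384·0.04 = 0.020758 + 0.030646 + 0.01536 = 0.066764.
P(T | S) = 0.066764 / 0.301 = 0.221807…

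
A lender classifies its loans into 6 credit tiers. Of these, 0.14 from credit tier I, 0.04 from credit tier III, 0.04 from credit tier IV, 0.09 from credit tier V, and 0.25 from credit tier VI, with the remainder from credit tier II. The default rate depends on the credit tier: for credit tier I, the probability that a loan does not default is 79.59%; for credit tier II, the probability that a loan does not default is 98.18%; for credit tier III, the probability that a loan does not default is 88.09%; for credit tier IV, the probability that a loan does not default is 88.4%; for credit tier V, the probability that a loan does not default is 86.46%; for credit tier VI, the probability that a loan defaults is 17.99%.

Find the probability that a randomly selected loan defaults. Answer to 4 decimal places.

P(II) = 1 − (0.14 + 0.04 + 0.04 + 0.09 + 0.25) = 0.44.
P(D|I) = 1 − 0.7959 = 0.2041.
P(D|II) = 1 − 0.9818 = 0.0182.
P(D|III) = 1 − 0.8809 = 0.1191.
P(D|IV) = 1 − 0.884 = 0.116.
P(D|V) = 1 − 0.8646 = 0.1354.
P(D) = P(D|I)·P(I) + P(D|II)·P(II) + P(D|III)·P(III) + P(D|IV)·P(IV) + P(D|V)·P(V) + P(D|VI)·P(VI)
      = 0.2041·0.14 + 0.0182·0.44 + 0.1191·0.04 + 0.116·0.04 + 0.1354·0.09 + 0.1799·0.25
      = 0.028574 + 0.008008 + 0.004764 + 0.00464 + 0.012186 + 0.044975 = 0.103147

P(D) ≈ 0.1031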